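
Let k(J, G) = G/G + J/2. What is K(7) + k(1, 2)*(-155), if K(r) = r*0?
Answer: -465/2 ≈ -232.50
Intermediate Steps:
K(r) = 0
k(J, G) = 1 + J/2 (k(J, G) = 1 + J*(½) = 1 + J/2)
K(7) + k(1, 2)*(-155) = 0 + (1 + (½)*1)*(-155) = 0 + (1 + ½)*(-155) = 0 + (3/2)*(-155) = 0 - 465/2 = -465/2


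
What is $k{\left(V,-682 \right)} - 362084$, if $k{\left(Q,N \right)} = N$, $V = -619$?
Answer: $-362766$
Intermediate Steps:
$k{\left(V,-682 \right)} - 362084 = -682 - 362084 = -362766$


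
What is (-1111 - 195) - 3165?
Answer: -4471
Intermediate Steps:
(-1111 - 195) - 3165 = -1306 - 3165 = -4471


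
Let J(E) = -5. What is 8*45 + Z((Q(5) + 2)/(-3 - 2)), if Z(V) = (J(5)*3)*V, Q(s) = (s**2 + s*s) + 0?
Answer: 516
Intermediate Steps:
Q(s) = 2*s**2 (Q(s) = (s**2 + s**2) + 0 = 2*s**2 + 0 = 2*s**2)
Z(V) = -15*V (Z(V) = (-5*3)*V = -15*V)
8*45 + Z((Q(5) + 2)/(-3 - 2)) = 8*45 - 15*(2*5**2 + 2)/(-3 - 2) = 360 - 15*(2*25 + 2)/(-5) = 360 - 15*(50 + 2)*(-1)/5 = 360 - 780*(-1)/5 = 360 - 15*(-52/5) = 360 + 156 = 516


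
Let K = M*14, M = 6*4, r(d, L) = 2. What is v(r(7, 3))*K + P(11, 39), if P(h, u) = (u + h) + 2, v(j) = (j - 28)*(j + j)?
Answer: -34892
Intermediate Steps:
M = 24
v(j) = 2*j*(-28 + j) (v(j) = (-28 + j)*(2*j) = 2*j*(-28 + j))
P(h, u) = 2 + h + u (P(h, u) = (h + u) + 2 = 2 + h + u)
K = 336 (K = 24*14 = 336)
v(r(7, 3))*K + P(11, 39) = (2*2*(-28 + 2))*336 + (2 + 11 + 39) = (2*2*(-26))*336 + 52 = -104*336 + 52 = -34944 + 52 = -34892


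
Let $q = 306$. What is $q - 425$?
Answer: $-119$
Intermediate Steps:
$q - 425 = 306 - 425 = -119$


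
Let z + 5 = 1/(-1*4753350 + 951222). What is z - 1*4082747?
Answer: -15523145696257/3802128 ≈ -4.0828e+6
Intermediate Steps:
z = -19010641/3802128 (z = -5 + 1/(-1*4753350 + 951222) = -5 + 1/(-4753350 + 951222) = -5 + 1/(-3802128) = -5 - 1/3802128 = -19010641/3802128 ≈ -5.0000)
z - 1*4082747 = -19010641/3802128 - 1*4082747 = -19010641/3802128 - 4082747 = -15523145696257/3802128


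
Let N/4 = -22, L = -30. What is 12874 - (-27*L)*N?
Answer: 84154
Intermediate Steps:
N = -88 (N = 4*(-22) = -88)
12874 - (-27*L)*N = 12874 - (-27*(-30))*(-88) = 12874 - 810*(-88) = 12874 - 1*(-71280) = 12874 + 71280 = 84154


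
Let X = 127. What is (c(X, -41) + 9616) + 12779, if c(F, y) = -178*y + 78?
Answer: 29771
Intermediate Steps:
c(F, y) = 78 - 178*y
(c(X, -41) + 9616) + 12779 = ((78 - 178*(-41)) + 9616) + 12779 = ((78 + 7298) + 9616) + 12779 = (7376 + 9616) + 12779 = 16992 + 12779 = 29771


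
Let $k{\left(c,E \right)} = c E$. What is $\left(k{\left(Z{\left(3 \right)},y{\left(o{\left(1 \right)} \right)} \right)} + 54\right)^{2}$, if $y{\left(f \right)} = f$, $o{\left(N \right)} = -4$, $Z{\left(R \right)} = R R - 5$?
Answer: $1444$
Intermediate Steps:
$Z{\left(R \right)} = -5 + R^{2}$ ($Z{\left(R \right)} = R^{2} - 5 = -5 + R^{2}$)
$k{\left(c,E \right)} = E c$
$\left(k{\left(Z{\left(3 \right)},y{\left(o{\left(1 \right)} \right)} \right)} + 54\right)^{2} = \left(- 4 \left(-5 + 3^{2}\right) + 54\right)^{2} = \left(- 4 \left(-5 + 9\right) + 54\right)^{2} = \left(\left(-4\right) 4 + 54\right)^{2} = \left(-16 + 54\right)^{2} = 38^{2} = 1444$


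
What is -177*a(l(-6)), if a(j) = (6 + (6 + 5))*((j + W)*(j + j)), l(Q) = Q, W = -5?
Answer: -397188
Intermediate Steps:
a(j) = 34*j*(-5 + j) (a(j) = (6 + (6 + 5))*((j - 5)*(j + j)) = (6 + 11)*((-5 + j)*(2*j)) = 17*(2*j*(-5 + j)) = 34*j*(-5 + j))
-177*a(l(-6)) = -6018*(-6)*(-5 - 6) = -6018*(-6)*(-11) = -177*2244 = -397188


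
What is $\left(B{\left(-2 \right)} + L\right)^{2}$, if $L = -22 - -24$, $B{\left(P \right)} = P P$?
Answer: $36$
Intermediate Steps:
$B{\left(P \right)} = P^{2}$
$L = 2$ ($L = -22 + 24 = 2$)
$\left(B{\left(-2 \right)} + L\right)^{2} = \left(\left(-2\right)^{2} + 2\right)^{2} = \left(4 + 2\right)^{2} = 6^{2} = 36$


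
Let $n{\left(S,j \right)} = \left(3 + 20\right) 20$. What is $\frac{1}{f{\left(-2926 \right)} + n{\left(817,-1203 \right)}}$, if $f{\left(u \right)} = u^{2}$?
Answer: $\frac{1}{8561936} \approx 1.168 \cdot 10^{-7}$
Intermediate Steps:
$n{\left(S,j \right)} = 460$ ($n{\left(S,j \right)} = 23 \cdot 20 = 460$)
$\frac{1}{f{\left(-2926 \right)} + n{\left(817,-1203 \right)}} = \frac{1}{\left(-2926\right)^{2} + 460} = \frac{1}{8561476 + 460} = \frac{1}{8561936}$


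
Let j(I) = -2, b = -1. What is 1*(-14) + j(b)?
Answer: -16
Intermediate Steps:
1*(-14) + j(b) = 1*(-14) - 2 = -14 - 2 = -16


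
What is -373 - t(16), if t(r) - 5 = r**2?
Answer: -634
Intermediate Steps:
t(r) = 5 + r**2
-373 - t(16) = -373 - (5 + 16**2) = -373 - (5 + 256) = -373 - 1*261 = -373 - 261 = -634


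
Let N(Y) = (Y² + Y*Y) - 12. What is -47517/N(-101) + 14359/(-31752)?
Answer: -900769897/323711640 ≈ -2.7826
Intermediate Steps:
N(Y) = -12 + 2*Y² (N(Y) = (Y² + Y²) - 12 = 2*Y² - 12 = -12 + 2*Y²)
-47517/N(-101) + 14359/(-31752) = -47517/(-12 + 2*(-101)²) + 14359/(-31752) = -47517/(-12 + 2*10201) + 14359*(-1/31752) = -47517/(-12 + 20402) - 14359/31752 = -47517/20390 - 14359/31752 = -900769897/323711640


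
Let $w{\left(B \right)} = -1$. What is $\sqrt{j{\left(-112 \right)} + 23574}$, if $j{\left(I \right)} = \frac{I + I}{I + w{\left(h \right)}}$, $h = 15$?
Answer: $\frac{\sqrt{301041718}}{113} \approx 153.54$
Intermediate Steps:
$j{\left(I \right)} = \frac{2 I}{-1 + I}$ ($j{\left(I \right)} = \frac{I + I}{I - 1} = \frac{2 I}{-1 + I}$)
$\sqrt{j{\left(-112 \right)} + 23574} = \sqrt{2 \left(-112\right) \frac{1}{-1 - 112} + 23574} = \sqrt{2 \left(-112\right) \frac{1}{-113} + 23574} = \sqrt{2 \left(-112\right) \left(- \frac{1}{113}\right) + 23574} = \sqrt{\frac{224}{113} + 23574} = \sqrt{\frac{2664086}{113}} = \frac{\sqrt{301041718}}{113}$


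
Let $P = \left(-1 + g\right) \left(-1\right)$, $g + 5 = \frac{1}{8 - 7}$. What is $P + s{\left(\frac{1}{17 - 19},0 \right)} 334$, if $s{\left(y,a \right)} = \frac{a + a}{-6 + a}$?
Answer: $5$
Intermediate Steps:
$g = -4$ ($g = -5 + \frac{1}{8 - 7} = -5 + 1^{-1} = -5 + 1 = -4$)
$s{\left(y,a \right)} = \frac{2 a}{-6 + a}$
$P = 5$ ($P = \left(-1 - 4\right) \left(-1\right) = \left(-5\right) \left(-1\right) = 5$)
$P + s{\left(\frac{1}{17 - 19},0 \right)} 334 = 5 + 2 \cdot 0 \frac{1}{-6 + 0} \cdot 334 = 5 + 2 \cdot 0 \frac{1}{-6} \cdot 334 = 5 + 2 \cdot 0 \left(- \frac{1}{6}\right) 334 = 5 + 0 \cdot 334 = 5 + 0 = 5$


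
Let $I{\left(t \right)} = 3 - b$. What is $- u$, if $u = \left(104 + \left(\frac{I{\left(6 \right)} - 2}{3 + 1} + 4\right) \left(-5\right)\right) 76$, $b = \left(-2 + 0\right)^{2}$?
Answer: $-6669$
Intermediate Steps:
$b = 4$ ($b = \left(-2\right)^{2} = 4$)
$I{\left(t \right)} = -1$ ($I{\left(t \right)} = 3 - 4 = -1$)
$u = 6669$ ($u = \left(104 + \left(\frac{-1 - 2}{3 + 1} + 4\right) \left(-5\right)\right) 76 = \left(104 + \left(- \frac{3}{4} + 4\right) \left(-5\right)\right) 76 = \left(104 + \frac{13}{4} \left(-5\right)\right) 76 = \left(104 - \frac{65}{4}\right) 76 = \frac{351}{4} \cdot 76 = 6669$)
$- u = \left(-1\right) 6669 = -6669$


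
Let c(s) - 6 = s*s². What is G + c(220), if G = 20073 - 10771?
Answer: 10657308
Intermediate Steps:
c(s) = 6 + s³ (c(s) = 6 + s*s² = 6 + s³)
G = 9302
G + c(220) = 9302 + (6 + 220³) = 9302 + (6 + 10648000) = 9302 + 10648006 = 10657308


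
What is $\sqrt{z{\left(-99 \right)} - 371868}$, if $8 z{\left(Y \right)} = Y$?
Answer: $\frac{i \sqrt{5950086}}{4} \approx 609.82 i$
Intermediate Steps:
$z{\left(Y \right)} = \frac{Y}{8}$
$\sqrt{z{\left(-99 \right)} - 371868} = \sqrt{\frac{1}{8} \left(-99\right) - 371868} = \sqrt{- \frac{99}{8} - 371868} = \sqrt{- \frac{2975043}{8}} = \frac{i \sqrt{5950086}}{4}$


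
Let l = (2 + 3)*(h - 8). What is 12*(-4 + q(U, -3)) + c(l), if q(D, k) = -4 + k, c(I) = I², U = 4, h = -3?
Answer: 2893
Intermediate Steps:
l = -55 (l = (2 + 3)*(-3 - 8) = 5*(-11) = -55)
12*(-4 + q(U, -3)) + c(l) = 12*(-4 + (-4 - 3)) + (-55)² = 12*(-4 - 7) + 3025 = 12*(-11) + 3025 = -132 + 3025 = 2893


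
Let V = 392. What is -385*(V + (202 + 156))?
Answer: -288750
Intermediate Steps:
-385*(V + (202 + 156)) = -385*(392 + (202 + 156)) = -385*(392 + 358) = -385*750 = -288750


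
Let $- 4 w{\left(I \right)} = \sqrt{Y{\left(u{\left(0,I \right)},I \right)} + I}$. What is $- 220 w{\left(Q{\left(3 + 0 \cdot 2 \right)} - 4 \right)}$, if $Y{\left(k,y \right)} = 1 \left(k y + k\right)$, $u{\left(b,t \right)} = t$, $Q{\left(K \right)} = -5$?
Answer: $165 \sqrt{7} \approx 436.55$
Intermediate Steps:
$Y{\left(k,y \right)} = k + k y$ ($Y{\left(k,y \right)} = 1 \left(k + k y\right) = k + k y$)
$w{\left(I \right)} = - \frac{\sqrt{I + I \left(1 + I\right)}}{4}$ ($w{\left(I \right)} = - \frac{\sqrt{I \left(1 + I\right) + I}}{4} = - \frac{\sqrt{I + I \left(1 + I\right)}}{4}$)
$- 220 w{\left(Q{\left(3 + 0 \cdot 2 \right)} - 4 \right)} = - 220 \left(- \frac{\sqrt{\left(-5 - 4\right) \left(2 - 9\right)}}{4}\right) = - 220 \left(- \frac{\sqrt{- 9 \left(2 - 9\right)}}{4}\right) = - 220 \left(- \frac{\sqrt{\left(-9\right) \left(-7\right)}}{4}\right) = - 220 \left(- \frac{\sqrt{63}}{4}\right) = - 220 \left(- \frac{3 \sqrt{7}}{4}\right) = 165 \sqrt{7}$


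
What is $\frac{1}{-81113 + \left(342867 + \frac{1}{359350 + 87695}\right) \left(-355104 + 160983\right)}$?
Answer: $- \frac{149015}{9918105503535007} \approx -1.5025 \cdot 10^{-11}$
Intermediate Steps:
$\frac{1}{-81113 + \left(342867 + \frac{1}{359350 + 87695}\right) \left(-355104 + 160983\right)} = \frac{1}{-81113 + \left(342867 + \frac{1}{447045}\right) \left(-194121\right)} = \frac{1}{-81113 + \frac{153276978016}{447045} \left(-194121\right)} = \frac{1}{-81113 - \frac{9918093416481312}{149015}} = \frac{1}{- \frac{9918105503535007}{149015}} = - \frac{149015}{9918105503535007}$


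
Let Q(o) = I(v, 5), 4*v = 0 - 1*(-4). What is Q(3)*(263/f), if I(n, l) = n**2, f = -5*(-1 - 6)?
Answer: 263/35 ≈ 7.5143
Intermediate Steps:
v = 1 (v = (0 - 1*(-4))/4 = (0 + 4)/4 = (1/4)*4 = 1)
f = 35 (f = -5*(-7) = 35)
Q(o) = 1 (Q(o) = 1**2 = 1)
Q(3)*(263/f) = 1*(263/35) = 263/35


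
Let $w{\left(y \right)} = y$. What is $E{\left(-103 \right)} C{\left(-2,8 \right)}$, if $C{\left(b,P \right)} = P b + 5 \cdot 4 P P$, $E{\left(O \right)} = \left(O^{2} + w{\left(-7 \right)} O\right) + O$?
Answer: $14190928$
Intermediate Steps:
$E{\left(O \right)} = O^{2} - 6 O$ ($E{\left(O \right)} = \left(O^{2} - 7 O\right) + O = O^{2} - 6 O$)
$C{\left(b,P \right)} = 20 P^{2} + P b$ ($C{\left(b,P \right)} = P b + 20 P P = P b + 20 P^{2} = 20 P^{2} + P b$)
$E{\left(-103 \right)} C{\left(-2,8 \right)} = - 103 \left(-6 - 103\right) 8 \left(-2 + 20 \cdot 8\right) = \left(-103\right) \left(-109\right) 8 \left(-2 + 160\right) = 11227 \cdot 8 \cdot 158 = 11227 \cdot 1264 = 14190928$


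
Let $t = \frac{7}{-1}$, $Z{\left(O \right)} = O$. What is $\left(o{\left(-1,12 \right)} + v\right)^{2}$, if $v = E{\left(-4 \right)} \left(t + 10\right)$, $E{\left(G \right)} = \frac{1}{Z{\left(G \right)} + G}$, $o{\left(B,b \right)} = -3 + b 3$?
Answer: $\frac{68121}{64} \approx 1064.4$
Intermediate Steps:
$t = -7$ ($t = 7 \left(-1\right) = -7$)
$o{\left(B,b \right)} = -3 + 3 b$
$E{\left(G \right)} = \frac{1}{2 G}$ ($E{\left(G \right)} = \frac{1}{G + G} = \frac{1}{2 G}$)
$v = - \frac{3}{8}$ ($v = \frac{1}{2 \left(-4\right)} \left(-7 + 10\right) = \frac{1}{2} \left(- \frac{1}{4}\right) 3 = \left(- \frac{1}{8}\right) 3 = - \frac{3}{8} \approx -0.375$)
$\left(o{\left(-1,12 \right)} + v\right)^{2} = \left(\left(-3 + 3 \cdot 12\right) - \frac{3}{8}\right)^{2} = \left(\left(-3 + 36\right) - \frac{3}{8}\right)^{2} = \left(33 - \frac{3}{8}\right)^{2} = \left(\frac{261}{8}\right)^{2} = \frac{68121}{64}$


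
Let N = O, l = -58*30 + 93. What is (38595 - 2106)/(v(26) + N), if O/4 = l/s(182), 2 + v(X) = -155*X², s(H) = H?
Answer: -3320499/9538456 ≈ -0.34812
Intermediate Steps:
l = -1647 (l = -1740 + 93 = -1647)
v(X) = -2 - 155*X²
O = -3294/91 (O = 4*(-1647/182) = -3294/91 ≈ -36.198)
N = -3294/91 ≈ -36.198
(38595 - 2106)/(v(26) + N) = (38595 - 2106)/((-2 - 155*26²) - 3294/91) = 36489/((-2 - 155*676) - 3294/91) = 36489/((-2 - 104780) - 3294/91) = 36489/(-104782 - 3294/91) = 36489/(-9538456/91) = 36489*(-91/9538456) = -3320499/9538456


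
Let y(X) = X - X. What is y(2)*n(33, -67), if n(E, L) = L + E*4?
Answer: 0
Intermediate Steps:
n(E, L) = L + 4*E
y(X) = 0
y(2)*n(33, -67) = 0*(-67 + 4*33) = 0*(-67 + 132) = 0*65 = 0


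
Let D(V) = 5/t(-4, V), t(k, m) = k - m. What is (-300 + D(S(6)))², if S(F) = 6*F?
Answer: 5764801/64 ≈ 90075.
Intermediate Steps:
D(V) = 5/(-4 - V)
(-300 + D(S(6)))² = (-300 - 5/(4 + 6*6))² = (-300 - 5/(4 + 36))² = (-300 - 5/40)² = (-300 - 5*1/40)² = (-300 - ⅛)² = (-2401/8)² = 5764801/64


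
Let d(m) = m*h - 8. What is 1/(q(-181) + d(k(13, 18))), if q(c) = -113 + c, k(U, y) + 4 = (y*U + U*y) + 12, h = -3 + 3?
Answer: -1/302 ≈ -0.0033113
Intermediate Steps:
h = 0
k(U, y) = 8 + 2*U*y (k(U, y) = -4 + ((y*U + U*y) + 12) = -4 + ((U*y + U*y) + 12) = -4 + (2*U*y + 12) = -4 + (12 + 2*U*y) = 8 + 2*U*y)
d(m) = -8 (d(m) = m*0 - 8 = 0 - 8 = -8)
1/(q(-181) + d(k(13, 18))) = 1/((-113 - 181) - 8) = 1/(-294 - 8) = 1/(-302) = -1/302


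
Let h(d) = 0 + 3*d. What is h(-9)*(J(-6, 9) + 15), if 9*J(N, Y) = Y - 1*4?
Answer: -420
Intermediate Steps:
h(d) = 3*d
J(N, Y) = -4/9 + Y/9 (J(N, Y) = (Y - 1*4)/9 = (Y - 4)/9 = (-4 + Y)/9 = -4/9 + Y/9)
h(-9)*(J(-6, 9) + 15) = (3*(-9))*((-4/9 + (⅑)*9) + 15) = -27*((-4/9 + 1) + 15) = -27*(5/9 + 15) = -27*140/9 = -420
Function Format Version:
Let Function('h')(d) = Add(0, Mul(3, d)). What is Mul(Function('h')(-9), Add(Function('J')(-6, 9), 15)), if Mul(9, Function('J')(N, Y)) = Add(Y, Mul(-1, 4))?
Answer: -420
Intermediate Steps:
Function('h')(d) = Mul(3, d)
Function('J')(N, Y) = Add(Rational(-4, 9), Mul(Rational(1, 9), Y)) (Function('J')(N, Y) = Mul(Rational(1, 9), Add(Y, Mul(-1, 4))) = Mul(Rational(1, 9), Add(Y, -4)) = Mul(Rational(1, 9), Add(-4, Y)) = Add(Rational(-4, 9), Mul(Rational(1, 9), Y)))
Mul(Function('h')(-9), Add(Function('J')(-6, 9), 15)) = Mul(Mul(3, -9), Add(Add(Rational(-4, 9), Mul(Rational(1, 9), 9)), 15)) = Mul(-27, Add(Add(Rational(-4, 9), 1), 15)) = Mul(-27, Add(Rational(5, 9), 15)) = Mul(-27, Rational(140, 9)) = -420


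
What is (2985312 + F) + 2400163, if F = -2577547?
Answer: 2807928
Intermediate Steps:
(2985312 + F) + 2400163 = (2985312 - 2577547) + 2400163 = 407765 + 2400163 = 2807928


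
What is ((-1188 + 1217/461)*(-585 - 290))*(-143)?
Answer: -68374681375/461 ≈ -1.4832e+8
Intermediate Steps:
((-1188 + 1217/461)*(-585 - 290))*(-143) = ((-1188 + 1217*(1/461))*(-875))*(-143) = ((-1188 + 1217/461)*(-875))*(-143) = -546451/461*(-875)*(-143) = (478144625/461)*(-143) = -68374681375/461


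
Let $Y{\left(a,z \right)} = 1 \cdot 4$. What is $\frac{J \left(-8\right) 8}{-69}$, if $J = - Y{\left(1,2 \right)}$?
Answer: $- \frac{256}{69} \approx -3.7101$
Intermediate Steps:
$Y{\left(a,z \right)} = 4$
$J = -4$ ($J = \left(-1\right) 4 = -4$)
$\frac{J \left(-8\right) 8}{-69} = \frac{\left(-4\right) \left(-8\right) 8}{-69} = 32 \cdot 8 \left(- \frac{1}{69}\right) = 256 \left(- \frac{1}{69}\right) = - \frac{256}{69}$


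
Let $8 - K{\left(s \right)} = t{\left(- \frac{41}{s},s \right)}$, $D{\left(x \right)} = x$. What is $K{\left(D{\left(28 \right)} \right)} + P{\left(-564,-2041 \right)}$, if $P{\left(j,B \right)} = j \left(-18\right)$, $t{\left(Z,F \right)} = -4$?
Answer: $10164$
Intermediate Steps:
$K{\left(s \right)} = 12$ ($K{\left(s \right)} = 8 - -4 = 8 + 4 = 12$)
$P{\left(j,B \right)} = - 18 j$
$K{\left(D{\left(28 \right)} \right)} + P{\left(-564,-2041 \right)} = 12 - -10152 = 12 + 10152 = 10164$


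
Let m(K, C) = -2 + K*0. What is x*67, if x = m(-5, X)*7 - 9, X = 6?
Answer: -1541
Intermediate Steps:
m(K, C) = -2 (m(K, C) = -2 + 0 = -2)
x = -23 (x = -2*7 - 9 = -14 - 9 = -23)
x*67 = -23*67 = -1541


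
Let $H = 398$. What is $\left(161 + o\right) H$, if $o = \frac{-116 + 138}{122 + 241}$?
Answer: $\frac{2115370}{33} \approx 64102.0$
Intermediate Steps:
$o = \frac{2}{33}$ ($o = \frac{22}{363} = 22 \cdot \frac{1}{363} = \frac{2}{33} \approx 0.060606$)
$\left(161 + o\right) H = \left(161 + \frac{2}{33}\right) 398 = \frac{5315}{33} \cdot 398 = \frac{2115370}{33}$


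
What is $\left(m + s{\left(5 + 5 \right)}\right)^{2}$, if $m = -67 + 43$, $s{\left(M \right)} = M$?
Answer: $196$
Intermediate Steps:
$m = -24$
$\left(m + s{\left(5 + 5 \right)}\right)^{2} = \left(-24 + \left(5 + 5\right)\right)^{2} = \left(-24 + 10\right)^{2} = \left(-14\right)^{2} = 196$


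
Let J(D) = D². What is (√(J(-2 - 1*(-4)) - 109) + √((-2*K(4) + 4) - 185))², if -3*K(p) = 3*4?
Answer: -278 - 2*√18165 ≈ -547.55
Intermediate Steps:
K(p) = -4
(√(J(-2 - 1*(-4)) - 109) + √((-2*K(4) + 4) - 185))² = (√((-2 - 1*(-4))² - 109) + √((-2*(-4) + 4) - 185))² = (√((-2 + 4)² - 109) + √((8 + 4) - 185))² = (√(2² - 109) + √(12 - 185))² = (√(4 - 109) + √(-173))² = (√(-105) + I*√173)² = (I*√105 + I*√173)²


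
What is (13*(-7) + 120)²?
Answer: 841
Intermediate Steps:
(13*(-7) + 120)² = (-91 + 120)² = 29² = 841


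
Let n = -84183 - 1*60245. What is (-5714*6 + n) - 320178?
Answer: -498890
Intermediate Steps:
n = -144428 (n = -84183 - 60245 = -144428)
(-5714*6 + n) - 320178 = (-5714*6 - 144428) - 320178 = (-34284 - 144428) - 320178 = -178712 - 320178 = -498890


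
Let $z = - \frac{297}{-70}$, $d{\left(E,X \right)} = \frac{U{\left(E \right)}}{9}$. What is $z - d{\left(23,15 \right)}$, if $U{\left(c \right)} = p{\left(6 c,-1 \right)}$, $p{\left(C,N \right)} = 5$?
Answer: $\frac{2323}{630} \approx 3.6873$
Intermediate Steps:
$U{\left(c \right)} = 5$
$d{\left(E,X \right)} = \frac{5}{9}$
$z = \frac{297}{70}$ ($z = \left(-297\right) \left(- \frac{1}{70}\right) = \frac{297}{70} \approx 4.2429$)
$z - d{\left(23,15 \right)} = \frac{297}{70} - \frac{5}{9} = \frac{2323}{630}$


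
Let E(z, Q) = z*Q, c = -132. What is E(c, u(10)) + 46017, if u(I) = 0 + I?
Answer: 44697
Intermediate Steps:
u(I) = I
E(z, Q) = Q*z
E(c, u(10)) + 46017 = 10*(-132) + 46017 = -1320 + 46017 = 44697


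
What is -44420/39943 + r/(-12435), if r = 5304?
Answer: -254740124/165563735 ≈ -1.5386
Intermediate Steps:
-44420/39943 + r/(-12435) = -44420/39943 + 5304/(-12435) = -44420*1/39943 + 5304*(-1/12435) = -44420/39943 - 1768/4145 = -254740124/165563735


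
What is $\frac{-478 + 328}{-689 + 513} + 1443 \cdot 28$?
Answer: $\frac{3555627}{88} \approx 40405.0$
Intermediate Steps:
$\frac{-478 + 328}{-689 + 513} + 1443 \cdot 28 = - \frac{150}{-176} + 40404 = \left(-150\right) \left(- \frac{1}{176}\right) + 40404 = \frac{75}{88} + 40404 = \frac{3555627}{88}$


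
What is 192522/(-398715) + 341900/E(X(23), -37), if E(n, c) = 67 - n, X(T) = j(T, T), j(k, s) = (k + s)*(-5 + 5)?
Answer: 45435919842/8904635 ≈ 5102.5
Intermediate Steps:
j(k, s) = 0 (j(k, s) = (k + s)*0 = 0)
X(T) = 0
192522/(-398715) + 341900/E(X(23), -37) = 192522/(-398715) + 341900/(67 - 1*0) = 192522*(-1/398715) + 341900/(67 + 0) = -64174/132905 + 341900/67 = 45435919842/8904635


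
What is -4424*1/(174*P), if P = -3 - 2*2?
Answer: 316/87 ≈ 3.6322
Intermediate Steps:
P = -7 (P = -3 - 1*4 = -3 - 4 = -7)
-4424*1/(174*P) = -4424/((-7*174)) = -4424/(-1218) = -4424*(-1/1218) = 316/87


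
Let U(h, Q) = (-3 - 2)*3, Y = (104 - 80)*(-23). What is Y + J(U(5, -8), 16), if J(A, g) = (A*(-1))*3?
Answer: -507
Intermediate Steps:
Y = -552 (Y = 24*(-23) = -552)
U(h, Q) = -15 (U(h, Q) = -5*3 = -15)
J(A, g) = -3*A (J(A, g) = -A*3 = -3*A)
Y + J(U(5, -8), 16) = -552 - 3*(-15) = -552 + 45 = -507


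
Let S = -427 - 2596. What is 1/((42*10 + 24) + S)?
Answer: -1/2579 ≈ -0.00038775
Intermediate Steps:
S = -3023
1/((42*10 + 24) + S) = 1/((42*10 + 24) - 3023) = 1/((420 + 24) - 3023) = 1/(444 - 3023) = 1/(-2579) = -1/2579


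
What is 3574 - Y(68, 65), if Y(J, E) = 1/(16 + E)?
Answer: 289493/81 ≈ 3574.0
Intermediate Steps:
3574 - Y(68, 65) = 3574 - 1/(16 + 65) = 3574 - 1/81 = 289493/81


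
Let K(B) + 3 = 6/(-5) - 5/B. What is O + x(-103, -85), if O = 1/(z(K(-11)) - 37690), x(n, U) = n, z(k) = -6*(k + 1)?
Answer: -213420587/2072044 ≈ -103.00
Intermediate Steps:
K(B) = -21/5 - 5/B (K(B) = -3 + (6/(-5) - 5/B) = -3 + (6*(-1/5) - 5/B) = -3 + (-6/5 - 5/B) = -21/5 - 5/B)
z(k) = -6 - 6*k (z(k) = -6*(1 + k) = -6 - 6*k)
O = -55/2072044 (O = 1/((-6 - 6*(-21/5 - 5/(-11))) - 37690) = 1/((-6 - 6*(-21/5 - 5*(-1/11))) - 37690) = 1/((-6 - 6*(-21/5 + 5/11)) - 37690) = 1/((-6 - 6*(-206/55)) - 37690) = 1/((-6 + 1236/55) - 37690) = 1/(906/55 - 37690) = 1/(-2072044/55) = -55/2072044 ≈ -2.6544e-5)
O + x(-103, -85) = -55/2072044 - 103 = -213420587/2072044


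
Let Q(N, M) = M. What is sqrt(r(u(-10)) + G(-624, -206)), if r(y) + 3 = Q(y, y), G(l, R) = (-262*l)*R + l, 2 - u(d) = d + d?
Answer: I*sqrt(33679133) ≈ 5803.4*I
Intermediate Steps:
u(d) = 2 - 2*d (u(d) = 2 - (d + d) = 2 - 2*d)
G(l, R) = l - 262*R*l (G(l, R) = -262*R*l + l = l - 262*R*l)
r(y) = -3 + y
sqrt(r(u(-10)) + G(-624, -206)) = sqrt((-3 + (2 - 2*(-10))) - 624*(1 - 262*(-206))) = sqrt((-3 + (2 + 20)) - 624*(1 + 53972)) = sqrt((-3 + 22) - 624*53973) = sqrt(19 - 33679152) = sqrt(-33679133) = I*sqrt(33679133)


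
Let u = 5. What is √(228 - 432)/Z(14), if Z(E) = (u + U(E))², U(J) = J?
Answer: 2*I*√51/361 ≈ 0.039565*I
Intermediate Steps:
Z(E) = (5 + E)²
√(228 - 432)/Z(14) = √(228 - 432)/((5 + 14)²) = √(-204)/(19²) = (2*I*√51)/361 = (2*I*√51)*(1/361) = 2*I*√51/361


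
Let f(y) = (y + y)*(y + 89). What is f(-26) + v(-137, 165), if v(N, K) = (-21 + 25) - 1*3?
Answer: -3275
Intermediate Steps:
v(N, K) = 1 (v(N, K) = 4 - 3 = 1)
f(y) = 2*y*(89 + y) (f(y) = (2*y)*(89 + y) = 2*y*(89 + y))
f(-26) + v(-137, 165) = 2*(-26)*(89 - 26) + 1 = 2*(-26)*63 + 1 = -3276 + 1 = -3275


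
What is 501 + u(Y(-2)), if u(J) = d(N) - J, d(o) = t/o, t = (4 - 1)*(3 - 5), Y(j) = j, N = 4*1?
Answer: 1003/2 ≈ 501.50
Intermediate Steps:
N = 4
t = -6 (t = 3*(-2) = -6)
d(o) = -6/o
u(J) = -3/2 - J (u(J) = -6/4 - J = -6*¼ - J = -3/2 - J)
501 + u(Y(-2)) = 501 + (-3/2 - 1*(-2)) = 501 + (-3/2 + 2) = 501 + ½ = 1003/2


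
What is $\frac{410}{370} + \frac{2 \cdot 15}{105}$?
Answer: $\frac{361}{259} \approx 1.3938$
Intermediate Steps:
$\frac{410}{370} + \frac{2 \cdot 15}{105} = 410 \cdot \frac{1}{370} + 30 \cdot \frac{1}{105} = \frac{41}{37} + \frac{2}{7} = \frac{361}{259}$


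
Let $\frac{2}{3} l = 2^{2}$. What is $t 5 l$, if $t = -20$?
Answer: $-600$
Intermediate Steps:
$l = 6$ ($l = \frac{3 \cdot 2^{2}}{2} = \frac{3}{2} \cdot 4 = 6$)
$t 5 l = \left(-20\right) 5 \cdot 6 = \left(-100\right) 6 = -600$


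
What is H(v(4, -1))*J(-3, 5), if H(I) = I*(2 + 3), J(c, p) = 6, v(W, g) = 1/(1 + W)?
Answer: 6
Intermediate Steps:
H(I) = 5*I (H(I) = I*5 = 5*I)
H(v(4, -1))*J(-3, 5) = (5/(1 + 4))*6 = (5/5)*6 = (5*(⅕))*6 = 1*6 = 6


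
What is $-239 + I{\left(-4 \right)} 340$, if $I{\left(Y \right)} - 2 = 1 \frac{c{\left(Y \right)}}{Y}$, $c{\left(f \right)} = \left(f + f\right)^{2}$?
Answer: $-4999$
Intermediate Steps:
$c{\left(f \right)} = 4 f^{2}$ ($c{\left(f \right)} = \left(2 f\right)^{2} = 4 f^{2}$)
$I{\left(Y \right)} = 2 + 4 Y$ ($I{\left(Y \right)} = 2 + 1 \frac{4 Y^{2}}{Y} = 2 + 1 \cdot 4 Y = 2 + 4 Y$)
$-239 + I{\left(-4 \right)} 340 = -239 + \left(2 + 4 \left(-4\right)\right) 340 = -239 + \left(2 - 16\right) 340 = -239 - 4760 = -4999$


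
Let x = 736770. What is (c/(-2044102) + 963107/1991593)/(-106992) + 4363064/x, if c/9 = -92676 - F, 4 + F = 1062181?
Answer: 13770925871417484405061/2325451614422026344480 ≈ 5.9218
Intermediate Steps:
F = 1062177 (F = -4 + 1062181 = 1062177)
c = -10393677 (c = 9*(-92676 - 1*1062177) = 9*(-92676 - 1062177) = 9*(-1154853) = -10393677)
(c/(-2044102) + 963107/1991593)/(-106992) + 4363064/x = (-10393677/(-2044102) + 963107/1991593)/(-106992) + 4363064/736770 = (-10393677*(-1/2044102) + 963107*(1/1991593))*(-1/106992) + 4363064*(1/736770) = (451899/88874 + 963107/1991593)*(-1/106992) + 2181532/368385 = (985594056625/177000836282)*(-1/106992) + 2181532/368385 = -985594056625/18937673475483744 + 2181532/368385 = 13770925871417484405061/2325451614422026344480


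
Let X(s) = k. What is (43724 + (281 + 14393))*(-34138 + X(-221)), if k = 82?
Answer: -1988802288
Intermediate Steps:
X(s) = 82
(43724 + (281 + 14393))*(-34138 + X(-221)) = (43724 + (281 + 14393))*(-34138 + 82) = (43724 + 14674)*(-34056) = 58398*(-34056) = -1988802288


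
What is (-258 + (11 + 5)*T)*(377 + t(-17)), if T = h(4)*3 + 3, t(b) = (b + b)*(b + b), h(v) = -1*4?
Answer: -616266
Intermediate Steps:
h(v) = -4
t(b) = 4*b² (t(b) = (2*b)*(2*b) = 4*b²)
T = -9 (T = -4*3 + 3 = -12 + 3 = -9)
(-258 + (11 + 5)*T)*(377 + t(-17)) = (-258 + (11 + 5)*(-9))*(377 + 4*(-17)²) = (-258 + 16*(-9))*(377 + 4*289) = (-258 - 144)*(377 + 1156) = -402*1533 = -616266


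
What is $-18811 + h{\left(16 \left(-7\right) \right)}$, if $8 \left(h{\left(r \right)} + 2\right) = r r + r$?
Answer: $-17259$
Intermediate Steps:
$h{\left(r \right)} = -2 + \frac{r}{8} + \frac{r^{2}}{8}$ ($h{\left(r \right)} = -2 + \frac{r r + r}{8} = -2 + \frac{r^{2} + r}{8} = -2 + \frac{r + r^{2}}{8} = -2 + \left(\frac{r}{8} + \frac{r^{2}}{8}\right) = -2 + \frac{r}{8} + \frac{r^{2}}{8}$)
$-18811 + h{\left(16 \left(-7\right) \right)} = -18811 + \left(-2 + \frac{16 \left(-7\right)}{8} + \frac{\left(16 \left(-7\right)\right)^{2}}{8}\right) = -18811 + \left(-2 + \frac{1}{8} \left(-112\right) + \frac{\left(-112\right)^{2}}{8}\right) = -18811 - -1552 = -18811 + 1552 = -17259$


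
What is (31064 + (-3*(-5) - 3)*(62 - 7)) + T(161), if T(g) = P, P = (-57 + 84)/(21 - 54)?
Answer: 348955/11 ≈ 31723.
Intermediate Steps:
P = -9/11 (P = 27/(-33) = 27*(-1/33) = -9/11 ≈ -0.81818)
T(g) = -9/11
(31064 + (-3*(-5) - 3)*(62 - 7)) + T(161) = (31064 + (-3*(-5) - 3)*(62 - 7)) - 9/11 = (31064 + (15 - 3)*55) - 9/11 = (31064 + 12*55) - 9/11 = (31064 + 660) - 9/11 = 31724 - 9/11 = 348955/11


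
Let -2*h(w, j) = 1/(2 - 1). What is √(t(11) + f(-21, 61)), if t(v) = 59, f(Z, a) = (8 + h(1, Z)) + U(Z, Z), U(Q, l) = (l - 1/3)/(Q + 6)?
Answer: √61130/30 ≈ 8.2415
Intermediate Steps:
U(Q, l) = (-⅓ + l)/(6 + Q) (U(Q, l) = (l - 1*⅓)/(6 + Q) = (l - ⅓)/(6 + Q) = (-⅓ + l)/(6 + Q))
h(w, j) = -½ (h(w, j) = -1/(2*(2 - 1)) = -½/1 = -½*1 = -½)
f(Z, a) = 15/2 + (-⅓ + Z)/(6 + Z) (f(Z, a) = (8 - ½) + (-⅓ + Z)/(6 + Z) = 15/2 + (-⅓ + Z)/(6 + Z))
√(t(11) + f(-21, 61)) = √(59 + (268 + 51*(-21))/(6*(6 - 21))) = √(59 + (⅙)*(268 - 1071)/(-15)) = √(59 + (⅙)*(-1/15)*(-803)) = √(59 + 803/90) = √(6113/90) = √61130/30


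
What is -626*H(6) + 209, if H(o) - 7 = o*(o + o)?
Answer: -49245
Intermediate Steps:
H(o) = 7 + 2*o**2 (H(o) = 7 + o*(o + o) = 7 + o*(2*o) = 7 + 2*o**2)
-626*H(6) + 209 = -626*(7 + 2*6**2) + 209 = -626*(7 + 2*36) + 209 = -626*(7 + 72) + 209 = -626*79 + 209 = -49454 + 209 = -49245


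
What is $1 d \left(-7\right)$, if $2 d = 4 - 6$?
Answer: $7$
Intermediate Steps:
$d = -1$ ($d = \frac{4 - 6}{2} = \frac{1}{2} \left(-2\right) = -1$)
$1 d \left(-7\right) = 1 \left(-1\right) \left(-7\right) = \left(-1\right) \left(-7\right) = 7$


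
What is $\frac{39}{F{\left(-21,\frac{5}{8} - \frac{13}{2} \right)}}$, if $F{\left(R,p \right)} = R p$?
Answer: $\frac{104}{329} \approx 0.31611$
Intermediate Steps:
$\frac{39}{F{\left(-21,\frac{5}{8} - \frac{13}{2} \right)}} = \frac{39}{\left(-21\right) \left(\frac{5}{8} - \frac{13}{2}\right)} = \frac{39}{\left(-21\right) \left(- \frac{47}{8}\right)} = \frac{39}{\frac{987}{8}} = 39 \cdot \frac{8}{987} = \frac{104}{329}$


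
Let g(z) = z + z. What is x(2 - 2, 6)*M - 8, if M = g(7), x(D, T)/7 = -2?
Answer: -204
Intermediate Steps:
x(D, T) = -14 (x(D, T) = 7*(-2) = -14)
g(z) = 2*z
M = 14 (M = 2*7 = 14)
x(2 - 2, 6)*M - 8 = -14*14 - 8 = -196 - 8 = -204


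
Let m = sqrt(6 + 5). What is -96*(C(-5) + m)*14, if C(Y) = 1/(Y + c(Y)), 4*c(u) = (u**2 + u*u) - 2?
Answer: -192 - 1344*sqrt(11) ≈ -4649.5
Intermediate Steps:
c(u) = -1/2 + u**2/2 (c(u) = ((u**2 + u*u) - 2)/4 = ((u**2 + u**2) - 2)/4 = (2*u**2 - 2)/4 = (-2 + 2*u**2)/4 = -1/2 + u**2/2)
m = sqrt(11) ≈ 3.3166
C(Y) = 1/(-1/2 + Y + Y**2/2) (C(Y) = 1/(Y + (-1/2 + Y**2/2)) = 1/(-1/2 + Y + Y**2/2))
-96*(C(-5) + m)*14 = -96*(2/(-1 + (-5)**2 + 2*(-5)) + sqrt(11))*14 = -96*(2/(-1 + 25 - 10) + sqrt(11))*14 = -96*(2/14 + sqrt(11))*14 = -96*(2*(1/14) + sqrt(11))*14 = -96*(1/7 + sqrt(11))*14 = -96*(2 + 14*sqrt(11)) = -192 - 1344*sqrt(11)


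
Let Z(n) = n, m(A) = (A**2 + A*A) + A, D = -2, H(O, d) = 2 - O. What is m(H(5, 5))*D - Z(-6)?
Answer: -24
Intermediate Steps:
m(A) = A + 2*A**2 (m(A) = (A**2 + A**2) + A = 2*A**2 + A = A + 2*A**2)
m(H(5, 5))*D - Z(-6) = ((2 - 1*5)*(1 + 2*(2 - 1*5)))*(-2) - 1*(-6) = ((2 - 5)*(1 + 2*(2 - 5)))*(-2) + 6 = -3*(1 + 2*(-3))*(-2) + 6 = -3*(1 - 6)*(-2) + 6 = -3*(-5)*(-2) + 6 = 15*(-2) + 6 = -30 + 6 = -24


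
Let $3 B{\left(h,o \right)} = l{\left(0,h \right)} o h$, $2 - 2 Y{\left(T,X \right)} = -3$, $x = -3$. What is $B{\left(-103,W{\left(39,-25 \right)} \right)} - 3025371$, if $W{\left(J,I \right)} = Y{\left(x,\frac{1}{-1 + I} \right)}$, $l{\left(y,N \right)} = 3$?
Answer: $- \frac{6051257}{2} \approx -3.0256 \cdot 10^{6}$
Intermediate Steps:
$Y{\left(T,X \right)} = \frac{5}{2}$ ($Y{\left(T,X \right)} = 1 - - \frac{3}{2} = 1 + \frac{3}{2} = \frac{5}{2}$)
$W{\left(J,I \right)} = \frac{5}{2}$
$B{\left(h,o \right)} = h o$ ($B{\left(h,o \right)} = \frac{3 o h}{3} = \frac{3 h o}{3} = h o$)
$B{\left(-103,W{\left(39,-25 \right)} \right)} - 3025371 = \left(-103\right) \frac{5}{2} - 3025371 = - \frac{515}{2} - 3025371 = - \frac{6051257}{2}$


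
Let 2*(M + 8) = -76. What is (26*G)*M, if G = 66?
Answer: -78936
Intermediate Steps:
M = -46 (M = -8 + (½)*(-76) = -8 - 38 = -46)
(26*G)*M = (26*66)*(-46) = 1716*(-46) = -78936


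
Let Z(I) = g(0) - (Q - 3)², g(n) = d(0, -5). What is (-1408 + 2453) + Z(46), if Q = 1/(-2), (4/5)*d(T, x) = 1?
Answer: 1034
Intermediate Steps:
d(T, x) = 5/4 (d(T, x) = (5/4)*1 = 5/4)
g(n) = 5/4
Q = -½ ≈ -0.50000
Z(I) = -11 (Z(I) = 5/4 - (-½ - 3)² = 5/4 - (-7/2)² = 5/4 - 1*49/4 = 5/4 - 49/4 = -11)
(-1408 + 2453) + Z(46) = (-1408 + 2453) - 11 = 1045 - 11 = 1034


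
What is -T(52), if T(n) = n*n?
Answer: -2704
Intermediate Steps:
T(n) = n²
-T(52) = -1*52² = -1*2704 = -2704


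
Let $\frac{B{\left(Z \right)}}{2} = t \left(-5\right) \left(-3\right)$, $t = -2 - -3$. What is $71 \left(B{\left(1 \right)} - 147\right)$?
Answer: $-8307$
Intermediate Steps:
$t = 1$ ($t = -2 + 3 = 1$)
$B{\left(Z \right)} = 30$ ($B{\left(Z \right)} = 2 \cdot 1 \left(-5\right) \left(-3\right) = 2 \left(\left(-5\right) \left(-3\right)\right) = 2 \cdot 15 = 30$)
$71 \left(B{\left(1 \right)} - 147\right) = 71 \left(30 - 147\right) = 71 \left(-117\right) = -8307$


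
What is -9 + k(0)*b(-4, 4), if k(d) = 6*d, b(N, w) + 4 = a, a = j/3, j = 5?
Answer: -9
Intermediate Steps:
a = 5/3 ≈ 1.6667
b(N, w) = -7/3 (b(N, w) = -4 + 5/3 = -7/3)
-9 + k(0)*b(-4, 4) = -9 + (6*0)*(-7/3) = -9 + 0*(-7/3) = -9 + 0 = -9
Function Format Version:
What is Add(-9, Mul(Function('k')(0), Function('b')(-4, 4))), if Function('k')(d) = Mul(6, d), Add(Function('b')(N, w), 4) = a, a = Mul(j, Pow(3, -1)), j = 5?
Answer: -9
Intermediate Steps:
a = Rational(5, 3) (a = Mul(5, Pow(3, -1)) = Mul(5, Rational(1, 3)) = Rational(5, 3) ≈ 1.6667)
Function('b')(N, w) = Rational(-7, 3) (Function('b')(N, w) = Add(-4, Rational(5, 3)) = Rational(-7, 3))
Add(-9, Mul(Function('k')(0), Function('b')(-4, 4))) = Add(-9, Mul(Mul(6, 0), Rational(-7, 3))) = Add(-9, Mul(0, Rational(-7, 3))) = Add(-9, 0) = -9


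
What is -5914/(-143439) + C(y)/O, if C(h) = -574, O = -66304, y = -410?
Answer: 33889703/679327104 ≈ 0.049887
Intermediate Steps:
-5914/(-143439) + C(y)/O = -5914/(-143439) - 574/(-66304) = -5914*(-1/143439) - 574*(-1/66304) = 5914/143439 + 41/4736 = 33889703/679327104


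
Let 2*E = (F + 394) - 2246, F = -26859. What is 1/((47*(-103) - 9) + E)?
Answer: -2/38411 ≈ -5.2068e-5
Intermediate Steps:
E = -28711/2 (E = ((-26859 + 394) - 2246)/2 = (-26465 - 2246)/2 = (½)*(-28711) = -28711/2 ≈ -14356.)
1/((47*(-103) - 9) + E) = 1/((47*(-103) - 9) - 28711/2) = 1/((-4841 - 9) - 28711/2) = 1/(-4850 - 28711/2) = 1/(-38411/2) = -2/38411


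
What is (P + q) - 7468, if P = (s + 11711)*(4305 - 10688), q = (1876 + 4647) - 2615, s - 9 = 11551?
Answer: -148542353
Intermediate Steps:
s = 11560 (s = 9 + 11551 = 11560)
q = 3908 (q = 6523 - 2615 = 3908)
P = -148538793 (P = (11560 + 11711)*(4305 - 10688) = 23271*(-6383) = -148538793)
(P + q) - 7468 = (-148538793 + 3908) - 7468 = -148534885 - 7468 = -148542353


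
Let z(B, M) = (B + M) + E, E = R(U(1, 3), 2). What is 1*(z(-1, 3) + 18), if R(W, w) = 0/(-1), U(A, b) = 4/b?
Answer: 20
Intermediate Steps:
R(W, w) = 0 (R(W, w) = 0*(-1) = 0)
E = 0
z(B, M) = B + M (z(B, M) = (B + M) + 0 = B + M)
1*(z(-1, 3) + 18) = 1*((-1 + 3) + 18) = 1*(2 + 18) = 1*20 = 20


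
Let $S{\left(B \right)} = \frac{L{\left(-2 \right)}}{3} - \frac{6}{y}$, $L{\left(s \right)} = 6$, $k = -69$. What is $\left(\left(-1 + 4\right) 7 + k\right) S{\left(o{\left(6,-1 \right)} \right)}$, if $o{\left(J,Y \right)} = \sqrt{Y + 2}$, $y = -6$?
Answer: $-144$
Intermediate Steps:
$o{\left(J,Y \right)} = \sqrt{2 + Y}$
$S{\left(B \right)} = 3$ ($S{\left(B \right)} = \frac{6}{3} - \frac{6}{-6} = 6 \cdot \frac{1}{3} - -1 = 2 + 1 = 3$)
$\left(\left(-1 + 4\right) 7 + k\right) S{\left(o{\left(6,-1 \right)} \right)} = \left(\left(-1 + 4\right) 7 - 69\right) 3 = \left(3 \cdot 7 - 69\right) 3 = \left(21 - 69\right) 3 = \left(-48\right) 3 = -144$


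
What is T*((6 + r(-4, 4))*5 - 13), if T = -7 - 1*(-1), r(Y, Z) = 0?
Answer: -102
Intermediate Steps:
T = -6 (T = -7 + 1 = -6)
T*((6 + r(-4, 4))*5 - 13) = -6*((6 + 0)*5 - 13) = -6*(6*5 - 13) = -6*(30 - 13) = -6*17 = -102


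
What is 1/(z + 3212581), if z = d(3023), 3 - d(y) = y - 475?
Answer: 1/3210036 ≈ 3.1152e-7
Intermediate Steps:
d(y) = 478 - y (d(y) = 3 - (y - 475) = 3 - (-475 + y) = 3 + (475 - y) = 478 - y)
z = -2545 (z = 478 - 1*3023 = 478 - 3023 = -2545)
1/(z + 3212581) = 1/(-2545 + 3212581) = 1/3210036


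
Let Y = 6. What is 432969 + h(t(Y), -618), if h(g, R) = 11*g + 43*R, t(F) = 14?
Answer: 406549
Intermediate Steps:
432969 + h(t(Y), -618) = 432969 + (11*14 + 43*(-618)) = 432969 + (154 - 26574) = 432969 - 26420 = 406549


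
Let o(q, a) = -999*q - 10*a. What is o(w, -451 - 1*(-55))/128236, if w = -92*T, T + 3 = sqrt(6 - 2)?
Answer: -21987/32059 ≈ -0.68583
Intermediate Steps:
T = -1 (T = -3 + sqrt(6 - 2) = -3 + sqrt(4) = -3 + 2 = -1)
w = 92 (w = -92*(-1) = 92)
o(w, -451 - 1*(-55))/128236 = (-999*92 - 10*(-451 - 1*(-55)))/128236 = (-91908 - 10*(-451 + 55))*(1/128236) = (-91908 - 10*(-396))*(1/128236) = (-91908 + 3960)*(1/128236) = -87948*1/128236 = -21987/32059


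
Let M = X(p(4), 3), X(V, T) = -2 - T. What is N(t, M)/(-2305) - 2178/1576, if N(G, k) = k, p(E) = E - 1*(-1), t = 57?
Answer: -501241/363268 ≈ -1.3798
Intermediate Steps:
p(E) = 1 + E (p(E) = E + 1 = 1 + E)
M = -5 (M = -2 - 1*3 = -2 - 3 = -5)
N(t, M)/(-2305) - 2178/1576 = -5/(-2305) - 2178/1576 = -5*(-1/2305) - 2178*1/1576 = 1/461 - 1089/788 = -501241/363268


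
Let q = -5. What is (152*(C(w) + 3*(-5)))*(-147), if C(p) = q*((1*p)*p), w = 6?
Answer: 4357080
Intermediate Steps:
C(p) = -5*p² (C(p) = -5*1*p*p = -5*p*p = -5*p²)
(152*(C(w) + 3*(-5)))*(-147) = (152*(-5*6² + 3*(-5)))*(-147) = (152*(-5*36 - 15))*(-147) = (152*(-180 - 15))*(-147) = (152*(-195))*(-147) = -29640*(-147) = 4357080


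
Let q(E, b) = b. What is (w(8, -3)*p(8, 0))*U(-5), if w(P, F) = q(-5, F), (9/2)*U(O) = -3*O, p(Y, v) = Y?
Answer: -80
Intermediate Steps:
U(O) = -2*O/3 (U(O) = 2*(-3*O)/9 = -2*O/3)
w(P, F) = F
(w(8, -3)*p(8, 0))*U(-5) = (-3*8)*(-⅔*(-5)) = -24*10/3 = -80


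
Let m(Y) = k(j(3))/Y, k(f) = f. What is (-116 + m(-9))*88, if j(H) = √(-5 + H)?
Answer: -10208 - 88*I*√2/9 ≈ -10208.0 - 13.828*I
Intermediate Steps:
m(Y) = I*√2/Y (m(Y) = √(-5 + 3)/Y = √(-2)/Y = (I*√2)/Y = I*√2/Y)
(-116 + m(-9))*88 = (-116 + I*√2/(-9))*88 = (-116 + I*√2*(-⅑))*88 = (-116 - I*√2/9)*88 = -10208 - 88*I*√2/9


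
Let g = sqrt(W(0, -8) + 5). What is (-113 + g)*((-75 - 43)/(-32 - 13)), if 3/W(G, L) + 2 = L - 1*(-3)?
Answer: -13334/45 + 472*sqrt(14)/315 ≈ -290.70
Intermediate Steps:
W(G, L) = 3/(1 + L) (W(G, L) = 3/(-2 + (L - 1*(-3))) = 3/(-2 + (L + 3)) = 3/(-2 + (3 + L)) = 3/(1 + L))
g = 4*sqrt(14)/7 (g = sqrt(3/(1 - 8) + 5) = sqrt(3/(-7) + 5) = sqrt(3*(-1/7) + 5) = sqrt(-3/7 + 5) = sqrt(32/7) = 4*sqrt(14)/7 ≈ 2.1381)
(-113 + g)*((-75 - 43)/(-32 - 13)) = (-113 + 4*sqrt(14)/7)*((-75 - 43)/(-32 - 13)) = (-113 + 4*sqrt(14)/7)*(-118/(-45)) = (-113 + 4*sqrt(14)/7)*(-118*(-1/45)) = (-113 + 4*sqrt(14)/7)*(118/45) = -13334/45 + 472*sqrt(14)/315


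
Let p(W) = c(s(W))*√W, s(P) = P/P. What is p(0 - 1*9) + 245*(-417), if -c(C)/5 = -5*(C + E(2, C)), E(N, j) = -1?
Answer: -102165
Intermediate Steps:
s(P) = 1
c(C) = -25 + 25*C (c(C) = -(-25)*(C - 1) = -(-25)*(-1 + C) = -5*(5 - 5*C) = -25 + 25*C)
p(W) = 0 (p(W) = (-25 + 25*1)*√W = (-25 + 25)*√W = 0*√W = 0)
p(0 - 1*9) + 245*(-417) = 0 + 245*(-417) = 0 - 102165 = -102165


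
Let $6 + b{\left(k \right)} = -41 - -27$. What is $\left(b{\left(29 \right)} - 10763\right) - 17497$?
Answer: $-28280$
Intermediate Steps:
$b{\left(k \right)} = -20$ ($b{\left(k \right)} = -6 - 14 = -20$)
$\left(b{\left(29 \right)} - 10763\right) - 17497 = \left(-20 - 10763\right) - 17497 = -10783 - 17497 = -28280$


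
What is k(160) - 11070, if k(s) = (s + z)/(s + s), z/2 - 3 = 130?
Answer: -1770987/160 ≈ -11069.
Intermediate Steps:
z = 266 (z = 6 + 2*130 = 6 + 260 = 266)
k(s) = (266 + s)/(2*s) (k(s) = (s + 266)/(s + s) = (266 + s)/((2*s)) = (266 + s)*(1/(2*s)) = (266 + s)/(2*s))
k(160) - 11070 = (1/2)*(266 + 160)/160 - 11070 = (1/2)*(1/160)*426 - 11070 = 213/160 - 11070 = -1770987/160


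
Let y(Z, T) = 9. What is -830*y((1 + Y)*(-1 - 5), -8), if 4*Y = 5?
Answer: -7470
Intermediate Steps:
Y = 5/4 (Y = (¼)*5 = 5/4 ≈ 1.2500)
-830*y((1 + Y)*(-1 - 5), -8) = -830*9 = -7470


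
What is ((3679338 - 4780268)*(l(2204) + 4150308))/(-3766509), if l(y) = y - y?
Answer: 1523066195480/1255503 ≈ 1.2131e+6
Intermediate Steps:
l(y) = 0
((3679338 - 4780268)*(l(2204) + 4150308))/(-3766509) = ((3679338 - 4780268)*(0 + 4150308))/(-3766509) = -1100930*4150308*(-1/3766509) = -4569198586440*(-1/3766509) = 1523066195480/1255503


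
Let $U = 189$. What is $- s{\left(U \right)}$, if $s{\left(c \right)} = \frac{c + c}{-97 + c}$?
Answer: $- \frac{189}{46} \approx -4.1087$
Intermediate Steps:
$s{\left(c \right)} = \frac{2 c}{-97 + c}$
$- s{\left(U \right)} = - \frac{2 \cdot 189}{-97 + 189} = - \frac{2 \cdot 189}{92} = \left(-1\right) \frac{189}{46} = - \frac{189}{46}$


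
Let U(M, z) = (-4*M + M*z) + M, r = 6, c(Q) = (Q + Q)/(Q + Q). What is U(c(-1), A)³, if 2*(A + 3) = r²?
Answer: 1728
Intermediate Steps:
c(Q) = 1 (c(Q) = (2*Q)/((2*Q)) = (2*Q)*(1/(2*Q)) = 1)
A = 15 (A = -3 + (½)*6² = -3 + (½)*36 = -3 + 18 = 15)
U(M, z) = -3*M + M*z
U(c(-1), A)³ = (1*(-3 + 15))³ = (1*12)³ = 12³ = 1728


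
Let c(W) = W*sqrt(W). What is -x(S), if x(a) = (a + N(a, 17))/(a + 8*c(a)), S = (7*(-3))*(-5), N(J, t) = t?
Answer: 122/705495 - 976*sqrt(105)/705495 ≈ -0.014003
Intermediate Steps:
c(W) = W**(3/2)
S = 105 (S = -21*(-5) = 105)
x(a) = (17 + a)/(a + 8*a**(3/2)) (x(a) = (a + 17)/(a + 8*a**(3/2)) = (17 + a)/(a + 8*a**(3/2)))
-x(S) = -(17 + 105)/(105 + 8*105**(3/2)) = -122/(105 + 8*(105*sqrt(105))) = -122/(105 + 840*sqrt(105))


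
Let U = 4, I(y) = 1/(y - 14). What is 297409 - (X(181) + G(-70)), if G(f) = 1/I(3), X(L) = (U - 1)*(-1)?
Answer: 297423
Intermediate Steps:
I(y) = 1/(-14 + y)
X(L) = -3 (X(L) = (4 - 1)*(-1) = 3*(-1) = -3)
G(f) = -11 (G(f) = 1/(1/(-14 + 3)) = 1/(1/(-11)) = 1/(-1/11) = -11)
297409 - (X(181) + G(-70)) = 297409 - (-3 - 11) = 297409 - 1*(-14) = 297409 + 14 = 297423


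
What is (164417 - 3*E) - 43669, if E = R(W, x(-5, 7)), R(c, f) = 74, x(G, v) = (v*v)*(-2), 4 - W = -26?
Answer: 120526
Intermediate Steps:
W = 30 (W = 4 - 1*(-26) = 4 + 26 = 30)
x(G, v) = -2*v² (x(G, v) = v²*(-2) = -2*v²)
E = 74
(164417 - 3*E) - 43669 = (164417 - 3*74) - 43669 = (164417 - 222) - 43669 = 164195 - 43669 = 120526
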